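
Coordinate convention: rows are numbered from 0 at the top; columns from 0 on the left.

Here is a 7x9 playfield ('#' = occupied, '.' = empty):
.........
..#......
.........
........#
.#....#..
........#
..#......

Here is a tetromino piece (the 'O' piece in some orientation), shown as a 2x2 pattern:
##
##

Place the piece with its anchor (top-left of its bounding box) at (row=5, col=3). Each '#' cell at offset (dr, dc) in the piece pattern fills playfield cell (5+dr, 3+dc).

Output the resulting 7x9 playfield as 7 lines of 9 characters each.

Fill (5+0,3+0) = (5,3)
Fill (5+0,3+1) = (5,4)
Fill (5+1,3+0) = (6,3)
Fill (5+1,3+1) = (6,4)

Answer: .........
..#......
.........
........#
.#....#..
...##...#
..###....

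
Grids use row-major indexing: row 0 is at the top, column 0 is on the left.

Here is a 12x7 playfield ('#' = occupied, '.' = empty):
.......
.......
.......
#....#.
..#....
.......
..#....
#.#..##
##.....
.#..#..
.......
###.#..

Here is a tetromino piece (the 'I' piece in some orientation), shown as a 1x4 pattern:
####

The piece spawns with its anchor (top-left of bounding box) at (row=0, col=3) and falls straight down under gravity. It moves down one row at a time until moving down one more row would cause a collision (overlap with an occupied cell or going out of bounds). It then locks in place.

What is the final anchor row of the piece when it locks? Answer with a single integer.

Spawn at (row=0, col=3). Try each row:
  row 0: fits
  row 1: fits
  row 2: fits
  row 3: blocked -> lock at row 2

Answer: 2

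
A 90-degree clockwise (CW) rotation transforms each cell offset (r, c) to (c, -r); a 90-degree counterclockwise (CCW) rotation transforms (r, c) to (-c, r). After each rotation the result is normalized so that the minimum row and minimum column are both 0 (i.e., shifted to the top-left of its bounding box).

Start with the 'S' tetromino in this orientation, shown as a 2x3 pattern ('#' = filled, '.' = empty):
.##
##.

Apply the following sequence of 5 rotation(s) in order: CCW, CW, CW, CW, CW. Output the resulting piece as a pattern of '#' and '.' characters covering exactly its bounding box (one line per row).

Answer: #.
##
.#

Derivation:
Start:
.##
##.
After rotation 1 (CCW):
#.
##
.#
After rotation 2 (CW):
.##
##.
After rotation 3 (CW):
#.
##
.#
After rotation 4 (CW):
.##
##.
After rotation 5 (CW):
#.
##
.#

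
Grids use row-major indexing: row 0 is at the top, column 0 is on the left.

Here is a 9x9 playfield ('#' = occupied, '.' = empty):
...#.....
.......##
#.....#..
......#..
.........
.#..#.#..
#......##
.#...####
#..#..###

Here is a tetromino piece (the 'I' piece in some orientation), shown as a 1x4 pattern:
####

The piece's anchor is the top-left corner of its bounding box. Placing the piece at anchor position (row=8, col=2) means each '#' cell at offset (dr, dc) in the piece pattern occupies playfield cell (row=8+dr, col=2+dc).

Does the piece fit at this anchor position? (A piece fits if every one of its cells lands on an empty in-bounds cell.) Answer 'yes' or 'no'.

Check each piece cell at anchor (8, 2):
  offset (0,0) -> (8,2): empty -> OK
  offset (0,1) -> (8,3): occupied ('#') -> FAIL
  offset (0,2) -> (8,4): empty -> OK
  offset (0,3) -> (8,5): empty -> OK
All cells valid: no

Answer: no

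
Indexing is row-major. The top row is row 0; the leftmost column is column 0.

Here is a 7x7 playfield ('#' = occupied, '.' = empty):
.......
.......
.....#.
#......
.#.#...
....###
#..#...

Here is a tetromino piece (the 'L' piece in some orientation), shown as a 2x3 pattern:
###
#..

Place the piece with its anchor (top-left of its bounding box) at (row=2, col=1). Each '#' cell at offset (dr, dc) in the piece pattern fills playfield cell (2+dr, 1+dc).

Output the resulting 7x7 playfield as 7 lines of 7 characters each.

Answer: .......
.......
.###.#.
##.....
.#.#...
....###
#..#...

Derivation:
Fill (2+0,1+0) = (2,1)
Fill (2+0,1+1) = (2,2)
Fill (2+0,1+2) = (2,3)
Fill (2+1,1+0) = (3,1)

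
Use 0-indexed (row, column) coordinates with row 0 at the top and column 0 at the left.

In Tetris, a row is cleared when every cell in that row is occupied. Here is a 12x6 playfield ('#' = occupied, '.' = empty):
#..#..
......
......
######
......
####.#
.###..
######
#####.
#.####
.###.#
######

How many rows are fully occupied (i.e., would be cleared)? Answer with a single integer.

Answer: 3

Derivation:
Check each row:
  row 0: 4 empty cells -> not full
  row 1: 6 empty cells -> not full
  row 2: 6 empty cells -> not full
  row 3: 0 empty cells -> FULL (clear)
  row 4: 6 empty cells -> not full
  row 5: 1 empty cell -> not full
  row 6: 3 empty cells -> not full
  row 7: 0 empty cells -> FULL (clear)
  row 8: 1 empty cell -> not full
  row 9: 1 empty cell -> not full
  row 10: 2 empty cells -> not full
  row 11: 0 empty cells -> FULL (clear)
Total rows cleared: 3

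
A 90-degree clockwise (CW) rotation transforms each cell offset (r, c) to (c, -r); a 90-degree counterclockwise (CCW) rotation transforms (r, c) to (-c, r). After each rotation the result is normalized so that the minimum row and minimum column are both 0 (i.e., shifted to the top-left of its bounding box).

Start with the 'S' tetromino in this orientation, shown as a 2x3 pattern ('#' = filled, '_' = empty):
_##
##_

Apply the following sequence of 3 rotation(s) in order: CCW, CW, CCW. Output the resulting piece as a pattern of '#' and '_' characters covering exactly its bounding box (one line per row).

Answer: #_
##
_#

Derivation:
Start:
_##
##_
After rotation 1 (CCW):
#_
##
_#
After rotation 2 (CW):
_##
##_
After rotation 3 (CCW):
#_
##
_#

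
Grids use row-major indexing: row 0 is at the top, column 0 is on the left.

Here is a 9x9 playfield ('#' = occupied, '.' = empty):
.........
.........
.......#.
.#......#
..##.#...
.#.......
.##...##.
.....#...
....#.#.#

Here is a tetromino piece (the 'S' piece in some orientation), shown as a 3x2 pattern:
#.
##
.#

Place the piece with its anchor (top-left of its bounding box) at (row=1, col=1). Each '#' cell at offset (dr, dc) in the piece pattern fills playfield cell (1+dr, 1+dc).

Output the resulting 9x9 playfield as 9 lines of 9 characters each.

Fill (1+0,1+0) = (1,1)
Fill (1+1,1+0) = (2,1)
Fill (1+1,1+1) = (2,2)
Fill (1+2,1+1) = (3,2)

Answer: .........
.#.......
.##....#.
.##.....#
..##.#...
.#.......
.##...##.
.....#...
....#.#.#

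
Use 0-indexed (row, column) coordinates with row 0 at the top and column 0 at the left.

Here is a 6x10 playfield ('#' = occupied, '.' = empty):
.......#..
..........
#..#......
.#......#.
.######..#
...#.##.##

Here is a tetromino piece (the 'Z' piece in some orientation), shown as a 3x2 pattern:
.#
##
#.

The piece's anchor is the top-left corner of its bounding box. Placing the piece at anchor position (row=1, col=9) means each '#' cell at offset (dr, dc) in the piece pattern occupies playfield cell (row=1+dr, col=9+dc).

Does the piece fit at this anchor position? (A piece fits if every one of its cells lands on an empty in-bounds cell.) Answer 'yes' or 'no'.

Answer: no

Derivation:
Check each piece cell at anchor (1, 9):
  offset (0,1) -> (1,10): out of bounds -> FAIL
  offset (1,0) -> (2,9): empty -> OK
  offset (1,1) -> (2,10): out of bounds -> FAIL
  offset (2,0) -> (3,9): empty -> OK
All cells valid: no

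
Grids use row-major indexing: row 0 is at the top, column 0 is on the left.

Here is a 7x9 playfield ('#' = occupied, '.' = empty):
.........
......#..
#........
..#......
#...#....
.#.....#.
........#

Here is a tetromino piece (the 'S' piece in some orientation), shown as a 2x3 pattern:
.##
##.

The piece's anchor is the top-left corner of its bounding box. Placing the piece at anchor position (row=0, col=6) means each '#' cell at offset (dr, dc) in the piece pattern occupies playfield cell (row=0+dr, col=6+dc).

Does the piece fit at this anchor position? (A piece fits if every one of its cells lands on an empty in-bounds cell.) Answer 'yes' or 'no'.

Check each piece cell at anchor (0, 6):
  offset (0,1) -> (0,7): empty -> OK
  offset (0,2) -> (0,8): empty -> OK
  offset (1,0) -> (1,6): occupied ('#') -> FAIL
  offset (1,1) -> (1,7): empty -> OK
All cells valid: no

Answer: no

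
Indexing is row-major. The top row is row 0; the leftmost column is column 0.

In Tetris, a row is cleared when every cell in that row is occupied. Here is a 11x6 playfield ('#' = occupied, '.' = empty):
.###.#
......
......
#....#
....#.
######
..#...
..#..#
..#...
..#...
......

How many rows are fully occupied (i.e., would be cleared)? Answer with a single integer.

Answer: 1

Derivation:
Check each row:
  row 0: 2 empty cells -> not full
  row 1: 6 empty cells -> not full
  row 2: 6 empty cells -> not full
  row 3: 4 empty cells -> not full
  row 4: 5 empty cells -> not full
  row 5: 0 empty cells -> FULL (clear)
  row 6: 5 empty cells -> not full
  row 7: 4 empty cells -> not full
  row 8: 5 empty cells -> not full
  row 9: 5 empty cells -> not full
  row 10: 6 empty cells -> not full
Total rows cleared: 1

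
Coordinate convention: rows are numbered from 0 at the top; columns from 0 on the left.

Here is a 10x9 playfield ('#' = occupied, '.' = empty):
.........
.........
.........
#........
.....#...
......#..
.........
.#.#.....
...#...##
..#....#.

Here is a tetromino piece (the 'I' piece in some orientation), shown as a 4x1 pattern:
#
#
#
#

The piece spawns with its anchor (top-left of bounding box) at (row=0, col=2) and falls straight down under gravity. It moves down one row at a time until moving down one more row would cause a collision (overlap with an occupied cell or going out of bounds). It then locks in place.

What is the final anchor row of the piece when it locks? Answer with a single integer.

Answer: 5

Derivation:
Spawn at (row=0, col=2). Try each row:
  row 0: fits
  row 1: fits
  row 2: fits
  row 3: fits
  row 4: fits
  row 5: fits
  row 6: blocked -> lock at row 5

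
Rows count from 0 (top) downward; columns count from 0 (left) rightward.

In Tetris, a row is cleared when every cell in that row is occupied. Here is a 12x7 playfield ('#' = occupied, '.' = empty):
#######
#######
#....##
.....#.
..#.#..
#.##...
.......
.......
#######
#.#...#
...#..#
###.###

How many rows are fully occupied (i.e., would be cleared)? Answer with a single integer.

Answer: 3

Derivation:
Check each row:
  row 0: 0 empty cells -> FULL (clear)
  row 1: 0 empty cells -> FULL (clear)
  row 2: 4 empty cells -> not full
  row 3: 6 empty cells -> not full
  row 4: 5 empty cells -> not full
  row 5: 4 empty cells -> not full
  row 6: 7 empty cells -> not full
  row 7: 7 empty cells -> not full
  row 8: 0 empty cells -> FULL (clear)
  row 9: 4 empty cells -> not full
  row 10: 5 empty cells -> not full
  row 11: 1 empty cell -> not full
Total rows cleared: 3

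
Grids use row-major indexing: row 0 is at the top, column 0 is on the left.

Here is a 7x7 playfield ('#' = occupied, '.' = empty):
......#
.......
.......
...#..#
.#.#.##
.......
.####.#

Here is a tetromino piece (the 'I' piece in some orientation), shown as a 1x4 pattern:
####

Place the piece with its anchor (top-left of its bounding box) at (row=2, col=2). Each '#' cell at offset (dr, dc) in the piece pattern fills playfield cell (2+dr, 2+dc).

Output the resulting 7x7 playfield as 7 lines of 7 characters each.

Answer: ......#
.......
..####.
...#..#
.#.#.##
.......
.####.#

Derivation:
Fill (2+0,2+0) = (2,2)
Fill (2+0,2+1) = (2,3)
Fill (2+0,2+2) = (2,4)
Fill (2+0,2+3) = (2,5)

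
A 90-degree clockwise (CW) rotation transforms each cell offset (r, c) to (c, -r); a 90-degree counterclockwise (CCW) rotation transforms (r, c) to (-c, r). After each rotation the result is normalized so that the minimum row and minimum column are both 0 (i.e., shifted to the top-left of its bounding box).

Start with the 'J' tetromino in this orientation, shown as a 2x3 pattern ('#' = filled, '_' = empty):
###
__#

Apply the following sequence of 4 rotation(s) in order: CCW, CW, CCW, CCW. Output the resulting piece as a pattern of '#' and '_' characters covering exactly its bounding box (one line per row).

Answer: #__
###

Derivation:
Start:
###
__#
After rotation 1 (CCW):
##
#_
#_
After rotation 2 (CW):
###
__#
After rotation 3 (CCW):
##
#_
#_
After rotation 4 (CCW):
#__
###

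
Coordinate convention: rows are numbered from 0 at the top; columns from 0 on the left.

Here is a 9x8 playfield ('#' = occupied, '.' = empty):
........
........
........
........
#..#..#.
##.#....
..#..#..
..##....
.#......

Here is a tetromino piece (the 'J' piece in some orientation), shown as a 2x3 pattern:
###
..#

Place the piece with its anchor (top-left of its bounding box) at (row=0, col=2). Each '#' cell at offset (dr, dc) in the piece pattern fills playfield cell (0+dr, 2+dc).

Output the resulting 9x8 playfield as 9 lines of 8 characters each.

Answer: ..###...
....#...
........
........
#..#..#.
##.#....
..#..#..
..##....
.#......

Derivation:
Fill (0+0,2+0) = (0,2)
Fill (0+0,2+1) = (0,3)
Fill (0+0,2+2) = (0,4)
Fill (0+1,2+2) = (1,4)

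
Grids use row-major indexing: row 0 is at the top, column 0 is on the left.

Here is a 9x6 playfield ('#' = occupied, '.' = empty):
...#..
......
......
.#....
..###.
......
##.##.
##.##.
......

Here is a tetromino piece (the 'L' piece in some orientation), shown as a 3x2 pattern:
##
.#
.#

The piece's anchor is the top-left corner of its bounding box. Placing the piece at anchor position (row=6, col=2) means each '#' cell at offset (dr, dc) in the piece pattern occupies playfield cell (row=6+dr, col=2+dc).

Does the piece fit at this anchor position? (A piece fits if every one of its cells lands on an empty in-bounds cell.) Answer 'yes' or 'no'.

Answer: no

Derivation:
Check each piece cell at anchor (6, 2):
  offset (0,0) -> (6,2): empty -> OK
  offset (0,1) -> (6,3): occupied ('#') -> FAIL
  offset (1,1) -> (7,3): occupied ('#') -> FAIL
  offset (2,1) -> (8,3): empty -> OK
All cells valid: no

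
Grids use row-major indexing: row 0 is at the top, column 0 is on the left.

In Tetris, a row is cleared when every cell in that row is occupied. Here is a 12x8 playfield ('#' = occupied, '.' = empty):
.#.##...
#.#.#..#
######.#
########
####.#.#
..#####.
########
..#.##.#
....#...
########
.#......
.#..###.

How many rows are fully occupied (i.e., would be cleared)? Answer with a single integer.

Check each row:
  row 0: 5 empty cells -> not full
  row 1: 4 empty cells -> not full
  row 2: 1 empty cell -> not full
  row 3: 0 empty cells -> FULL (clear)
  row 4: 2 empty cells -> not full
  row 5: 3 empty cells -> not full
  row 6: 0 empty cells -> FULL (clear)
  row 7: 4 empty cells -> not full
  row 8: 7 empty cells -> not full
  row 9: 0 empty cells -> FULL (clear)
  row 10: 7 empty cells -> not full
  row 11: 4 empty cells -> not full
Total rows cleared: 3

Answer: 3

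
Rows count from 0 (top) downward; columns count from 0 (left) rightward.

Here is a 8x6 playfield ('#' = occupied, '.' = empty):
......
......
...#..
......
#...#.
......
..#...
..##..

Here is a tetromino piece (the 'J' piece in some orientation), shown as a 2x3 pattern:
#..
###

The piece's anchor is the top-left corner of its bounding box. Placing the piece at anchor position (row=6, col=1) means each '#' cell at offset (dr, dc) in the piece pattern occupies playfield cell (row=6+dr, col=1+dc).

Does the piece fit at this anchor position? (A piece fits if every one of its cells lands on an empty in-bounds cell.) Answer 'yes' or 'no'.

Check each piece cell at anchor (6, 1):
  offset (0,0) -> (6,1): empty -> OK
  offset (1,0) -> (7,1): empty -> OK
  offset (1,1) -> (7,2): occupied ('#') -> FAIL
  offset (1,2) -> (7,3): occupied ('#') -> FAIL
All cells valid: no

Answer: no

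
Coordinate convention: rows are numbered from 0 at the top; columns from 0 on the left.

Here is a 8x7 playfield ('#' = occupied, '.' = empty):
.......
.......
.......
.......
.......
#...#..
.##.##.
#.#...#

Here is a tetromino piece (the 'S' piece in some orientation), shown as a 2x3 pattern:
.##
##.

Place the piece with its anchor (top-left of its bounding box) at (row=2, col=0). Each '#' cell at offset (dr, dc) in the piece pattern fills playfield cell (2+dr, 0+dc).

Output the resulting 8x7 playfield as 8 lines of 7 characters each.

Answer: .......
.......
.##....
##.....
.......
#...#..
.##.##.
#.#...#

Derivation:
Fill (2+0,0+1) = (2,1)
Fill (2+0,0+2) = (2,2)
Fill (2+1,0+0) = (3,0)
Fill (2+1,0+1) = (3,1)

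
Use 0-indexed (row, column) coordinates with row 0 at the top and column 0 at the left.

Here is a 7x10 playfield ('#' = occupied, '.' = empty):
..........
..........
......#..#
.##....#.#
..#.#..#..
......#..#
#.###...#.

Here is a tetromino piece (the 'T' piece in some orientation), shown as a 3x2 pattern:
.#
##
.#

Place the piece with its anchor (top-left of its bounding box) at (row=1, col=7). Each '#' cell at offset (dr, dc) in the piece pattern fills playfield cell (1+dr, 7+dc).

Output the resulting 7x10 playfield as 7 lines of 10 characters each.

Fill (1+0,7+1) = (1,8)
Fill (1+1,7+0) = (2,7)
Fill (1+1,7+1) = (2,8)
Fill (1+2,7+1) = (3,8)

Answer: ..........
........#.
......####
.##....###
..#.#..#..
......#..#
#.###...#.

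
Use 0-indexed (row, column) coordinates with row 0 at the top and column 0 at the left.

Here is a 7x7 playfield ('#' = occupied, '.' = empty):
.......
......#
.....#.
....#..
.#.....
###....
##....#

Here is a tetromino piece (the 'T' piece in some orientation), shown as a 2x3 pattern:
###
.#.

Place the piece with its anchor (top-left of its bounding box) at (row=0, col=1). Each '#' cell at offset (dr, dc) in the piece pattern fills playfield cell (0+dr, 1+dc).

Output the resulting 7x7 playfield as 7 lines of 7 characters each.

Fill (0+0,1+0) = (0,1)
Fill (0+0,1+1) = (0,2)
Fill (0+0,1+2) = (0,3)
Fill (0+1,1+1) = (1,2)

Answer: .###...
..#...#
.....#.
....#..
.#.....
###....
##....#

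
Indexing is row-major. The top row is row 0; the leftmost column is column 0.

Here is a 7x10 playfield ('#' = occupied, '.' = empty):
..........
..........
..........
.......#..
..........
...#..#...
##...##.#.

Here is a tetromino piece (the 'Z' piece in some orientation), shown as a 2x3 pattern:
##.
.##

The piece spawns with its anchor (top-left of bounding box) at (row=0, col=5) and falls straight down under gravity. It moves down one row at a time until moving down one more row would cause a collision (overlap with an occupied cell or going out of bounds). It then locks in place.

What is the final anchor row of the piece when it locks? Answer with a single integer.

Answer: 1

Derivation:
Spawn at (row=0, col=5). Try each row:
  row 0: fits
  row 1: fits
  row 2: blocked -> lock at row 1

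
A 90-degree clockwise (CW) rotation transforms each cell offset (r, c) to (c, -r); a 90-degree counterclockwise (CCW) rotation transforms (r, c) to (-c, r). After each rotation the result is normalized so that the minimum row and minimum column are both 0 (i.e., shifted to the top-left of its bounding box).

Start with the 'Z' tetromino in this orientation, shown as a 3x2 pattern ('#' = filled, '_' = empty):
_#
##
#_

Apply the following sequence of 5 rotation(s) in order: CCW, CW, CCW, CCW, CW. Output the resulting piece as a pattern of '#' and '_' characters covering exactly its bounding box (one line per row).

Start:
_#
##
#_
After rotation 1 (CCW):
##_
_##
After rotation 2 (CW):
_#
##
#_
After rotation 3 (CCW):
##_
_##
After rotation 4 (CCW):
_#
##
#_
After rotation 5 (CW):
##_
_##

Answer: ##_
_##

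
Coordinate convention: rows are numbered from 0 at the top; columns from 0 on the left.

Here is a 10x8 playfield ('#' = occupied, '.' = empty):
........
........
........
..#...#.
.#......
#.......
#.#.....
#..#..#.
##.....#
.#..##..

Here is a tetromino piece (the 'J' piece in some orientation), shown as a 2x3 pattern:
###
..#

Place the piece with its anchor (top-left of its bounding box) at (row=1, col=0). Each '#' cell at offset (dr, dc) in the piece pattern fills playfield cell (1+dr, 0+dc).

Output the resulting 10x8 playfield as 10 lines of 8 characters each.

Answer: ........
###.....
..#.....
..#...#.
.#......
#.......
#.#.....
#..#..#.
##.....#
.#..##..

Derivation:
Fill (1+0,0+0) = (1,0)
Fill (1+0,0+1) = (1,1)
Fill (1+0,0+2) = (1,2)
Fill (1+1,0+2) = (2,2)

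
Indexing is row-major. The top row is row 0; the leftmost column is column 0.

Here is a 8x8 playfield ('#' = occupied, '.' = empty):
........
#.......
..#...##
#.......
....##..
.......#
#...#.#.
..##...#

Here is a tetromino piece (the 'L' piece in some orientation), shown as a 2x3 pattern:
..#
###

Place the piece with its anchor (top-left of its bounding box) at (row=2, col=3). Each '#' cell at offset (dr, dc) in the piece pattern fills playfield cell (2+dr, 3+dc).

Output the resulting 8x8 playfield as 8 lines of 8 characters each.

Answer: ........
#.......
..#..###
#..###..
....##..
.......#
#...#.#.
..##...#

Derivation:
Fill (2+0,3+2) = (2,5)
Fill (2+1,3+0) = (3,3)
Fill (2+1,3+1) = (3,4)
Fill (2+1,3+2) = (3,5)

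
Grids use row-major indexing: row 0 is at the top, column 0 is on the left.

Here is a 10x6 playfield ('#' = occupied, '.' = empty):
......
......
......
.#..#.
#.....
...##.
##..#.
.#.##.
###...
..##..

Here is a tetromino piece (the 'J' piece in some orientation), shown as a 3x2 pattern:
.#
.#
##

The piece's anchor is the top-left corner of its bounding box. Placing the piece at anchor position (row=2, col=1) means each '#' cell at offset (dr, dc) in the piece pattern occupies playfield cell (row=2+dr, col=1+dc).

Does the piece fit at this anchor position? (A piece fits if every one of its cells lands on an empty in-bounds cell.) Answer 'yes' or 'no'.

Answer: yes

Derivation:
Check each piece cell at anchor (2, 1):
  offset (0,1) -> (2,2): empty -> OK
  offset (1,1) -> (3,2): empty -> OK
  offset (2,0) -> (4,1): empty -> OK
  offset (2,1) -> (4,2): empty -> OK
All cells valid: yes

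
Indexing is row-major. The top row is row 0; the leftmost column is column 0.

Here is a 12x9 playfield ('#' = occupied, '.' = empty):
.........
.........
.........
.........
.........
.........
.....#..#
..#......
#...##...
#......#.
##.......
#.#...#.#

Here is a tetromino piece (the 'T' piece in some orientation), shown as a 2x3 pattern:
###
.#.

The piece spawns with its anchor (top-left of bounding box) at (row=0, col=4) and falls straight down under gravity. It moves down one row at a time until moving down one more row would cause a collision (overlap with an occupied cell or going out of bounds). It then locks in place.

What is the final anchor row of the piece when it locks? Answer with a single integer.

Spawn at (row=0, col=4). Try each row:
  row 0: fits
  row 1: fits
  row 2: fits
  row 3: fits
  row 4: fits
  row 5: blocked -> lock at row 4

Answer: 4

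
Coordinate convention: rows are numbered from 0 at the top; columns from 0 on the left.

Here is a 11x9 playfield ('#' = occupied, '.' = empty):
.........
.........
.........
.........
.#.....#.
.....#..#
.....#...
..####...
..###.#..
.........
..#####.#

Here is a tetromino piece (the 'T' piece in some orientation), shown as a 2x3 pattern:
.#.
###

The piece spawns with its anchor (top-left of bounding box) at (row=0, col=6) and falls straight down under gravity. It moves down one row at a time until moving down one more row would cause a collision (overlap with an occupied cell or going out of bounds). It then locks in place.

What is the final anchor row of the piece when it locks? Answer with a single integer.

Spawn at (row=0, col=6). Try each row:
  row 0: fits
  row 1: fits
  row 2: fits
  row 3: blocked -> lock at row 2

Answer: 2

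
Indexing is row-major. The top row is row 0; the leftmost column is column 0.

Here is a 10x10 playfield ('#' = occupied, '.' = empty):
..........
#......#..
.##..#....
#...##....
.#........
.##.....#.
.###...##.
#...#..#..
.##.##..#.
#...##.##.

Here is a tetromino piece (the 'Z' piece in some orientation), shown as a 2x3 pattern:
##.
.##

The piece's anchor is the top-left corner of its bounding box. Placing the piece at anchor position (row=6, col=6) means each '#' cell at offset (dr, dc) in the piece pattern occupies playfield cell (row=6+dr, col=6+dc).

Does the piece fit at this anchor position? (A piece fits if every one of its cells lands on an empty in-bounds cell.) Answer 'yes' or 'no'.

Check each piece cell at anchor (6, 6):
  offset (0,0) -> (6,6): empty -> OK
  offset (0,1) -> (6,7): occupied ('#') -> FAIL
  offset (1,1) -> (7,7): occupied ('#') -> FAIL
  offset (1,2) -> (7,8): empty -> OK
All cells valid: no

Answer: no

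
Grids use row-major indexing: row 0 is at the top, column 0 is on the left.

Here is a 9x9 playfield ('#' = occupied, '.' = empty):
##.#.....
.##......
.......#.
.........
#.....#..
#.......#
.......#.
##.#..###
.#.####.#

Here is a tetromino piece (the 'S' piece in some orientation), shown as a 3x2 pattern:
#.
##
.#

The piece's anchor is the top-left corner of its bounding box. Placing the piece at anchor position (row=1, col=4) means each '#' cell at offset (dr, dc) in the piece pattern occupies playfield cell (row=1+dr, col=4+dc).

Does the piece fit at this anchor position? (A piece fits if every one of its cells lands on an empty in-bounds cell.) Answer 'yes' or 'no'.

Check each piece cell at anchor (1, 4):
  offset (0,0) -> (1,4): empty -> OK
  offset (1,0) -> (2,4): empty -> OK
  offset (1,1) -> (2,5): empty -> OK
  offset (2,1) -> (3,5): empty -> OK
All cells valid: yes

Answer: yes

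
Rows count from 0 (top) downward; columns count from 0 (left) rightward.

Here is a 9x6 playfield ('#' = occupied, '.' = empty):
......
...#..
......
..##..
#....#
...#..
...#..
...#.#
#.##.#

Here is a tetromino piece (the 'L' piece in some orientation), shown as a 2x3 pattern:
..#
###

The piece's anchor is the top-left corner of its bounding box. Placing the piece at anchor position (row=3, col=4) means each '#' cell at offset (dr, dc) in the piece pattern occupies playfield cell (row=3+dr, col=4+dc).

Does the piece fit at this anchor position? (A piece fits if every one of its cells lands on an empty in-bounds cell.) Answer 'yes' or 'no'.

Answer: no

Derivation:
Check each piece cell at anchor (3, 4):
  offset (0,2) -> (3,6): out of bounds -> FAIL
  offset (1,0) -> (4,4): empty -> OK
  offset (1,1) -> (4,5): occupied ('#') -> FAIL
  offset (1,2) -> (4,6): out of bounds -> FAIL
All cells valid: no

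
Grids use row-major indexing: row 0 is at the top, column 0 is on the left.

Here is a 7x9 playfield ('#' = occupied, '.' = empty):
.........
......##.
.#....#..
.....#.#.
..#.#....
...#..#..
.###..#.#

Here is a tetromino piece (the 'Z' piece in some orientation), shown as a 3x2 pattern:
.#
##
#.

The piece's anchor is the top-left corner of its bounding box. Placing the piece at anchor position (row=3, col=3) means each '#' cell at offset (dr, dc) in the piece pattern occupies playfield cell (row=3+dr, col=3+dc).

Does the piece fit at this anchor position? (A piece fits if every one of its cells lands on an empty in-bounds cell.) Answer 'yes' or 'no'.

Answer: no

Derivation:
Check each piece cell at anchor (3, 3):
  offset (0,1) -> (3,4): empty -> OK
  offset (1,0) -> (4,3): empty -> OK
  offset (1,1) -> (4,4): occupied ('#') -> FAIL
  offset (2,0) -> (5,3): occupied ('#') -> FAIL
All cells valid: no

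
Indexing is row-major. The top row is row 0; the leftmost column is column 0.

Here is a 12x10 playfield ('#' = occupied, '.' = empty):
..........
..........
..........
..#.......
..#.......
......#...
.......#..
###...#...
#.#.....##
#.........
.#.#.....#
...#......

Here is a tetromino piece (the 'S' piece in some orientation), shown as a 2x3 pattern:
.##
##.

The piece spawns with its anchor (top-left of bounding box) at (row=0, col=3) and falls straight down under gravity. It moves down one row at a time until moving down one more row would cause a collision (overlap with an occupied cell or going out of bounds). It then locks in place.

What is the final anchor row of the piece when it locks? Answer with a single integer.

Spawn at (row=0, col=3). Try each row:
  row 0: fits
  row 1: fits
  row 2: fits
  row 3: fits
  row 4: fits
  row 5: fits
  row 6: fits
  row 7: fits
  row 8: fits
  row 9: blocked -> lock at row 8

Answer: 8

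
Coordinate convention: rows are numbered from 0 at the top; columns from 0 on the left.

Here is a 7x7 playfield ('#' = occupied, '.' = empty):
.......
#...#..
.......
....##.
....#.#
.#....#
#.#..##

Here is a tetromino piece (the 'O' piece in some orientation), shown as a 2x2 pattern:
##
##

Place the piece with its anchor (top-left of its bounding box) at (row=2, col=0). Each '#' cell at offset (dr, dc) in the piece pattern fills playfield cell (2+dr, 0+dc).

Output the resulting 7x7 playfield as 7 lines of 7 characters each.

Fill (2+0,0+0) = (2,0)
Fill (2+0,0+1) = (2,1)
Fill (2+1,0+0) = (3,0)
Fill (2+1,0+1) = (3,1)

Answer: .......
#...#..
##.....
##..##.
....#.#
.#....#
#.#..##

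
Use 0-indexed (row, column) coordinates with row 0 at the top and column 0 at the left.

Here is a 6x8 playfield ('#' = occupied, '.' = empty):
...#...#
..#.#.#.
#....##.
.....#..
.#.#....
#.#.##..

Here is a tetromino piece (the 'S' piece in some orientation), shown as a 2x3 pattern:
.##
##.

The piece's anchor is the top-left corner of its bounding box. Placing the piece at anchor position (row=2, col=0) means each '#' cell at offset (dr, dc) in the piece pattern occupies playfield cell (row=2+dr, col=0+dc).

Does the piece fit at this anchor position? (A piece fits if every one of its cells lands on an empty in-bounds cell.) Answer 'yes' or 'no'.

Check each piece cell at anchor (2, 0):
  offset (0,1) -> (2,1): empty -> OK
  offset (0,2) -> (2,2): empty -> OK
  offset (1,0) -> (3,0): empty -> OK
  offset (1,1) -> (3,1): empty -> OK
All cells valid: yes

Answer: yes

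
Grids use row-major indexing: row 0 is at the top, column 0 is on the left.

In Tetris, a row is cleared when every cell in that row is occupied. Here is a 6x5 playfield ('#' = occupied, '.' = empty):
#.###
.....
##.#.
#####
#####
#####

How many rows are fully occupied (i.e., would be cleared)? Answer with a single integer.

Answer: 3

Derivation:
Check each row:
  row 0: 1 empty cell -> not full
  row 1: 5 empty cells -> not full
  row 2: 2 empty cells -> not full
  row 3: 0 empty cells -> FULL (clear)
  row 4: 0 empty cells -> FULL (clear)
  row 5: 0 empty cells -> FULL (clear)
Total rows cleared: 3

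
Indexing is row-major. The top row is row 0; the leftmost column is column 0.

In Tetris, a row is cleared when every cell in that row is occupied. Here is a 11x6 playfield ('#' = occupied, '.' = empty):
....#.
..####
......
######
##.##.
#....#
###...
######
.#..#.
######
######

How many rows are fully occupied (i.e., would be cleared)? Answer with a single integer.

Answer: 4

Derivation:
Check each row:
  row 0: 5 empty cells -> not full
  row 1: 2 empty cells -> not full
  row 2: 6 empty cells -> not full
  row 3: 0 empty cells -> FULL (clear)
  row 4: 2 empty cells -> not full
  row 5: 4 empty cells -> not full
  row 6: 3 empty cells -> not full
  row 7: 0 empty cells -> FULL (clear)
  row 8: 4 empty cells -> not full
  row 9: 0 empty cells -> FULL (clear)
  row 10: 0 empty cells -> FULL (clear)
Total rows cleared: 4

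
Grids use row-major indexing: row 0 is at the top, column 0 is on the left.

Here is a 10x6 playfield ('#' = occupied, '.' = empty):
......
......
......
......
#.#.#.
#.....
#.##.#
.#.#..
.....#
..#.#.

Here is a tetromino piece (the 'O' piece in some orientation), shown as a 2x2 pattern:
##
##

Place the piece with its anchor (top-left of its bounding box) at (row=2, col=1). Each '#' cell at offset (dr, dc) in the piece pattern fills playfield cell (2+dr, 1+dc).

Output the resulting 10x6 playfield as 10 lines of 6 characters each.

Fill (2+0,1+0) = (2,1)
Fill (2+0,1+1) = (2,2)
Fill (2+1,1+0) = (3,1)
Fill (2+1,1+1) = (3,2)

Answer: ......
......
.##...
.##...
#.#.#.
#.....
#.##.#
.#.#..
.....#
..#.#.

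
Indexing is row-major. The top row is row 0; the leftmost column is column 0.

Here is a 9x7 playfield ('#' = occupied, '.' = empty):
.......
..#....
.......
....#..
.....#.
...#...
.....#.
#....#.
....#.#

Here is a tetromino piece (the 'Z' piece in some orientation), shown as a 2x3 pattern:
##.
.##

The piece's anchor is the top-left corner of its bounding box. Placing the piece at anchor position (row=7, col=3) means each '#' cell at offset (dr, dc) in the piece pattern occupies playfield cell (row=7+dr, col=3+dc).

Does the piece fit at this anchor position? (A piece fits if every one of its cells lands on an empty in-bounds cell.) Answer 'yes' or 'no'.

Check each piece cell at anchor (7, 3):
  offset (0,0) -> (7,3): empty -> OK
  offset (0,1) -> (7,4): empty -> OK
  offset (1,1) -> (8,4): occupied ('#') -> FAIL
  offset (1,2) -> (8,5): empty -> OK
All cells valid: no

Answer: no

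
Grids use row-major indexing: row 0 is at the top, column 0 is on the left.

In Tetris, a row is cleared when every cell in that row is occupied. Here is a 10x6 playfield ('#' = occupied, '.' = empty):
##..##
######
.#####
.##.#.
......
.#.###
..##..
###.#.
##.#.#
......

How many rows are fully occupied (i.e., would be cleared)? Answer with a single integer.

Check each row:
  row 0: 2 empty cells -> not full
  row 1: 0 empty cells -> FULL (clear)
  row 2: 1 empty cell -> not full
  row 3: 3 empty cells -> not full
  row 4: 6 empty cells -> not full
  row 5: 2 empty cells -> not full
  row 6: 4 empty cells -> not full
  row 7: 2 empty cells -> not full
  row 8: 2 empty cells -> not full
  row 9: 6 empty cells -> not full
Total rows cleared: 1

Answer: 1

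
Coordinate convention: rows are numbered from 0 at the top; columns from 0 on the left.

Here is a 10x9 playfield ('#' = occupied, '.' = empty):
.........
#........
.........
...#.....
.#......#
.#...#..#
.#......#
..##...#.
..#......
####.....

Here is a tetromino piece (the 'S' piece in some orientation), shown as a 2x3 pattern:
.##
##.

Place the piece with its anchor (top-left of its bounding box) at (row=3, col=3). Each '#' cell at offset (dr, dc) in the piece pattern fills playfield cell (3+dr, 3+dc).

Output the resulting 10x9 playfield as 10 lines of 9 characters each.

Fill (3+0,3+1) = (3,4)
Fill (3+0,3+2) = (3,5)
Fill (3+1,3+0) = (4,3)
Fill (3+1,3+1) = (4,4)

Answer: .........
#........
.........
...###...
.#.##...#
.#...#..#
.#......#
..##...#.
..#......
####.....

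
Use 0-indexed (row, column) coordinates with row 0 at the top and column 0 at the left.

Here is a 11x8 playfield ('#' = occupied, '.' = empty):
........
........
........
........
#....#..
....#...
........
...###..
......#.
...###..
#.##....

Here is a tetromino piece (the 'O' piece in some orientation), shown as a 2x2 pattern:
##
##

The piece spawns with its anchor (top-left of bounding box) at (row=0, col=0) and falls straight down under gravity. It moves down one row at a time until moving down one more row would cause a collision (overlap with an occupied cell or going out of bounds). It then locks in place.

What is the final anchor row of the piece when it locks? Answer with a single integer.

Answer: 2

Derivation:
Spawn at (row=0, col=0). Try each row:
  row 0: fits
  row 1: fits
  row 2: fits
  row 3: blocked -> lock at row 2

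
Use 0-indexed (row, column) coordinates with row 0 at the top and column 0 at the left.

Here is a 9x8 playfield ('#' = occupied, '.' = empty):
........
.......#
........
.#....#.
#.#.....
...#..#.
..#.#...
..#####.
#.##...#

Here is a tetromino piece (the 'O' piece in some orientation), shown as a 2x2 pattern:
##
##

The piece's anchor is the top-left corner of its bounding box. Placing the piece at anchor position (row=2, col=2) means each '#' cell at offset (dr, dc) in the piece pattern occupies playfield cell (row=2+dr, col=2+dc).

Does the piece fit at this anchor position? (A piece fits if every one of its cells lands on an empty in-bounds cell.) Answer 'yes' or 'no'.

Answer: yes

Derivation:
Check each piece cell at anchor (2, 2):
  offset (0,0) -> (2,2): empty -> OK
  offset (0,1) -> (2,3): empty -> OK
  offset (1,0) -> (3,2): empty -> OK
  offset (1,1) -> (3,3): empty -> OK
All cells valid: yes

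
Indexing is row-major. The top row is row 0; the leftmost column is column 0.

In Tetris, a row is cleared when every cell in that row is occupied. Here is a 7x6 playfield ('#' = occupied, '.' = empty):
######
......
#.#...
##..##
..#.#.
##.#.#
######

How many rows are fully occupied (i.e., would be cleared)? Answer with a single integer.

Answer: 2

Derivation:
Check each row:
  row 0: 0 empty cells -> FULL (clear)
  row 1: 6 empty cells -> not full
  row 2: 4 empty cells -> not full
  row 3: 2 empty cells -> not full
  row 4: 4 empty cells -> not full
  row 5: 2 empty cells -> not full
  row 6: 0 empty cells -> FULL (clear)
Total rows cleared: 2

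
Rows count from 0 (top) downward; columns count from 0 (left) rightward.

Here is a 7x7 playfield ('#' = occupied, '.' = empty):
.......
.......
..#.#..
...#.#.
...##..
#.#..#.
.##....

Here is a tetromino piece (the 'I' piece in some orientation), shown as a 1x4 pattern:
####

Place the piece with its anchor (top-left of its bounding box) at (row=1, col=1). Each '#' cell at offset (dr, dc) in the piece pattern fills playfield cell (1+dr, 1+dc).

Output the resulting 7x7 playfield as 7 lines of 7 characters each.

Answer: .......
.####..
..#.#..
...#.#.
...##..
#.#..#.
.##....

Derivation:
Fill (1+0,1+0) = (1,1)
Fill (1+0,1+1) = (1,2)
Fill (1+0,1+2) = (1,3)
Fill (1+0,1+3) = (1,4)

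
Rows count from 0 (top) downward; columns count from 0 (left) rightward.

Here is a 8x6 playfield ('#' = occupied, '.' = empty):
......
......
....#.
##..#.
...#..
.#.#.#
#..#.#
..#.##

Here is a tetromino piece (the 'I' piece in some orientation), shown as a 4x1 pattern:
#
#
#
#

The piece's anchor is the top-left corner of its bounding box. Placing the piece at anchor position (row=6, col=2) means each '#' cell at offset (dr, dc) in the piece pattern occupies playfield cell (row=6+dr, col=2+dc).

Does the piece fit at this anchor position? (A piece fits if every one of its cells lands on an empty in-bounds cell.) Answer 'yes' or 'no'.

Check each piece cell at anchor (6, 2):
  offset (0,0) -> (6,2): empty -> OK
  offset (1,0) -> (7,2): occupied ('#') -> FAIL
  offset (2,0) -> (8,2): out of bounds -> FAIL
  offset (3,0) -> (9,2): out of bounds -> FAIL
All cells valid: no

Answer: no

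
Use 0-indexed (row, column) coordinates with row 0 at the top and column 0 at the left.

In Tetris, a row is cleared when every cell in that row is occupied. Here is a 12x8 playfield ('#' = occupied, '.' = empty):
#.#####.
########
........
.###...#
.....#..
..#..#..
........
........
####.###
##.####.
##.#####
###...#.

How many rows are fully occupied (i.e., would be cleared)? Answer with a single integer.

Check each row:
  row 0: 2 empty cells -> not full
  row 1: 0 empty cells -> FULL (clear)
  row 2: 8 empty cells -> not full
  row 3: 4 empty cells -> not full
  row 4: 7 empty cells -> not full
  row 5: 6 empty cells -> not full
  row 6: 8 empty cells -> not full
  row 7: 8 empty cells -> not full
  row 8: 1 empty cell -> not full
  row 9: 2 empty cells -> not full
  row 10: 1 empty cell -> not full
  row 11: 4 empty cells -> not full
Total rows cleared: 1

Answer: 1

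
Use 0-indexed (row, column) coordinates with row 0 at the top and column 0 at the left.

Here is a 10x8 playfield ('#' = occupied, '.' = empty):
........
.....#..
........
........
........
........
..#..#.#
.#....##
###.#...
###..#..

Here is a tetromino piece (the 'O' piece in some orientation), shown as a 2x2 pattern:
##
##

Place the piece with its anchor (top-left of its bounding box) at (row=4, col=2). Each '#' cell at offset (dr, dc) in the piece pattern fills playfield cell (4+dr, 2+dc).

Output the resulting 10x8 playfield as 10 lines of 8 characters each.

Fill (4+0,2+0) = (4,2)
Fill (4+0,2+1) = (4,3)
Fill (4+1,2+0) = (5,2)
Fill (4+1,2+1) = (5,3)

Answer: ........
.....#..
........
........
..##....
..##....
..#..#.#
.#....##
###.#...
###..#..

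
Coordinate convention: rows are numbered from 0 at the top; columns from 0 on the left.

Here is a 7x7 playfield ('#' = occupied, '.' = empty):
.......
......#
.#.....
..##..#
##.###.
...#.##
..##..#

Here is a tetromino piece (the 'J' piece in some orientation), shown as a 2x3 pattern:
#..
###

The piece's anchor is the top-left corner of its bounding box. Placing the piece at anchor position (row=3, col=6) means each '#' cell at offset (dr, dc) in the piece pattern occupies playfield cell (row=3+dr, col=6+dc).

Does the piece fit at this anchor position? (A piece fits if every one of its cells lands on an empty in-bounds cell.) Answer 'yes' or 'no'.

Check each piece cell at anchor (3, 6):
  offset (0,0) -> (3,6): occupied ('#') -> FAIL
  offset (1,0) -> (4,6): empty -> OK
  offset (1,1) -> (4,7): out of bounds -> FAIL
  offset (1,2) -> (4,8): out of bounds -> FAIL
All cells valid: no

Answer: no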